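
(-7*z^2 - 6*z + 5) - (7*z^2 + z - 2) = -14*z^2 - 7*z + 7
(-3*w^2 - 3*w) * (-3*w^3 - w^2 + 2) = 9*w^5 + 12*w^4 + 3*w^3 - 6*w^2 - 6*w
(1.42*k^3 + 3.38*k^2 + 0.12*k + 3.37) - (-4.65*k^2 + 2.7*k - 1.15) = 1.42*k^3 + 8.03*k^2 - 2.58*k + 4.52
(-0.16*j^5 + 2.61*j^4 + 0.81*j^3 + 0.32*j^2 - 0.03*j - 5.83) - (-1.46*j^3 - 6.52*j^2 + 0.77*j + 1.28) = -0.16*j^5 + 2.61*j^4 + 2.27*j^3 + 6.84*j^2 - 0.8*j - 7.11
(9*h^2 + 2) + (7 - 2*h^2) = 7*h^2 + 9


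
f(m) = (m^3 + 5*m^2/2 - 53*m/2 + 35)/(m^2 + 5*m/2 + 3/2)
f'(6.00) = 1.17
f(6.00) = 3.47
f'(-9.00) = 1.77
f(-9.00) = -4.22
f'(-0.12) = -80.84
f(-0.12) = 31.47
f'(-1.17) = -2944.72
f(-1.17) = -1209.01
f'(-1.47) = 170541.72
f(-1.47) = -5402.89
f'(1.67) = -1.35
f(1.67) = 0.28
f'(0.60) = -13.30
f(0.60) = 6.02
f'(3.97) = 1.05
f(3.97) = 1.17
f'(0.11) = -41.85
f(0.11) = 17.97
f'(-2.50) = 99.00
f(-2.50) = 67.50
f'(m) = (-2*m - 5/2)*(m^3 + 5*m^2/2 - 53*m/2 + 35)/(m^2 + 5*m/2 + 3/2)^2 + (3*m^2 + 5*m - 53/2)/(m^2 + 5*m/2 + 3/2)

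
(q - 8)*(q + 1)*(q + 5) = q^3 - 2*q^2 - 43*q - 40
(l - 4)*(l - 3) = l^2 - 7*l + 12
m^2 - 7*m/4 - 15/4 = (m - 3)*(m + 5/4)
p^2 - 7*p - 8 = (p - 8)*(p + 1)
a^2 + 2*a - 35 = (a - 5)*(a + 7)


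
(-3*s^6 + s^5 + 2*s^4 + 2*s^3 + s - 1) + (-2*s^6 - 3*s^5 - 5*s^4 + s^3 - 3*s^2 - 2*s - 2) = -5*s^6 - 2*s^5 - 3*s^4 + 3*s^3 - 3*s^2 - s - 3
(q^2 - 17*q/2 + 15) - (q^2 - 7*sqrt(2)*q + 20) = -17*q/2 + 7*sqrt(2)*q - 5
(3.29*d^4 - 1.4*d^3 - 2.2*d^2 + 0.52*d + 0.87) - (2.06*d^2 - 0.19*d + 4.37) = 3.29*d^4 - 1.4*d^3 - 4.26*d^2 + 0.71*d - 3.5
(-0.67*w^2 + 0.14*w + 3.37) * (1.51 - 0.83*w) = 0.5561*w^3 - 1.1279*w^2 - 2.5857*w + 5.0887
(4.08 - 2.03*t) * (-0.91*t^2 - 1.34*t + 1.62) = 1.8473*t^3 - 0.9926*t^2 - 8.7558*t + 6.6096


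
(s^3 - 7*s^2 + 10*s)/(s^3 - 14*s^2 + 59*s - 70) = s/(s - 7)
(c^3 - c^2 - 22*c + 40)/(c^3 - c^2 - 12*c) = (c^2 + 3*c - 10)/(c*(c + 3))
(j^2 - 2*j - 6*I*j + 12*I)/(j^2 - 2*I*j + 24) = (j - 2)/(j + 4*I)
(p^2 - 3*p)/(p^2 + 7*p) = (p - 3)/(p + 7)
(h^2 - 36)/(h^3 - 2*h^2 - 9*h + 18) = (h^2 - 36)/(h^3 - 2*h^2 - 9*h + 18)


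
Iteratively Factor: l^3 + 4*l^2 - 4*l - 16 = (l + 2)*(l^2 + 2*l - 8) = (l + 2)*(l + 4)*(l - 2)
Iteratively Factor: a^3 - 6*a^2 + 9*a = (a - 3)*(a^2 - 3*a) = a*(a - 3)*(a - 3)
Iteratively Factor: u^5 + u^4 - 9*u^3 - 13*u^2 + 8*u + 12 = (u - 3)*(u^4 + 4*u^3 + 3*u^2 - 4*u - 4) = (u - 3)*(u + 1)*(u^3 + 3*u^2 - 4) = (u - 3)*(u - 1)*(u + 1)*(u^2 + 4*u + 4) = (u - 3)*(u - 1)*(u + 1)*(u + 2)*(u + 2)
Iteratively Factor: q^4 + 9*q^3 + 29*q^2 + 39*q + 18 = (q + 3)*(q^3 + 6*q^2 + 11*q + 6) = (q + 3)^2*(q^2 + 3*q + 2) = (q + 1)*(q + 3)^2*(q + 2)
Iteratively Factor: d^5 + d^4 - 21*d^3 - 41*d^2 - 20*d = (d - 5)*(d^4 + 6*d^3 + 9*d^2 + 4*d) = (d - 5)*(d + 1)*(d^3 + 5*d^2 + 4*d) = d*(d - 5)*(d + 1)*(d^2 + 5*d + 4) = d*(d - 5)*(d + 1)^2*(d + 4)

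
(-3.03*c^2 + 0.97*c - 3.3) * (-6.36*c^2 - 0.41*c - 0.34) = 19.2708*c^4 - 4.9269*c^3 + 21.6205*c^2 + 1.0232*c + 1.122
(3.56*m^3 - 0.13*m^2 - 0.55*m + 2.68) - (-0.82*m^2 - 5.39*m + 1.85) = 3.56*m^3 + 0.69*m^2 + 4.84*m + 0.83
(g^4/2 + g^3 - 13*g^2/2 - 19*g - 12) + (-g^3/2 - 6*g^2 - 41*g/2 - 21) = g^4/2 + g^3/2 - 25*g^2/2 - 79*g/2 - 33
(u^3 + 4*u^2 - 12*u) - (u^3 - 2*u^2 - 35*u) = 6*u^2 + 23*u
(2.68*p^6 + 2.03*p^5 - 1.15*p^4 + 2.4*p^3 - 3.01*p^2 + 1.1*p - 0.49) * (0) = 0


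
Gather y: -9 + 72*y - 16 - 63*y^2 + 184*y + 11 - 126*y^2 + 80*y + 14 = -189*y^2 + 336*y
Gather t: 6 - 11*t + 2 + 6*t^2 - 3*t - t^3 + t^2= -t^3 + 7*t^2 - 14*t + 8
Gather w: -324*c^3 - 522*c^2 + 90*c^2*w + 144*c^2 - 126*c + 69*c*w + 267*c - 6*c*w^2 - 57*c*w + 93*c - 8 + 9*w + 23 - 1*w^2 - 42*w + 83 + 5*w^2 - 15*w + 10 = -324*c^3 - 378*c^2 + 234*c + w^2*(4 - 6*c) + w*(90*c^2 + 12*c - 48) + 108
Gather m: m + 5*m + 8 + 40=6*m + 48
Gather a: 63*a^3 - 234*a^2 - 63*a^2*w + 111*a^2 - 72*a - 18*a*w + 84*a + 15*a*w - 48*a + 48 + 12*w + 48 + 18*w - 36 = 63*a^3 + a^2*(-63*w - 123) + a*(-3*w - 36) + 30*w + 60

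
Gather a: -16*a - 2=-16*a - 2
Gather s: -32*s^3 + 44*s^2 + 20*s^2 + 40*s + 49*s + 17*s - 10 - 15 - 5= -32*s^3 + 64*s^2 + 106*s - 30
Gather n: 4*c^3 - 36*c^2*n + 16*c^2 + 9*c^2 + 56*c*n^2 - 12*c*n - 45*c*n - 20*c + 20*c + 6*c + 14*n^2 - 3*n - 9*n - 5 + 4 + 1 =4*c^3 + 25*c^2 + 6*c + n^2*(56*c + 14) + n*(-36*c^2 - 57*c - 12)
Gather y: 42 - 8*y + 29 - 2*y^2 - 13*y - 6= -2*y^2 - 21*y + 65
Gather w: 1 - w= 1 - w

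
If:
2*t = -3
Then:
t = -3/2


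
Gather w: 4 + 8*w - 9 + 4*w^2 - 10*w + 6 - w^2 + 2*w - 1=3*w^2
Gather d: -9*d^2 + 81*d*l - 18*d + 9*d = -9*d^2 + d*(81*l - 9)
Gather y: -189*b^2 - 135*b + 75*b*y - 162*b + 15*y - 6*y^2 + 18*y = -189*b^2 - 297*b - 6*y^2 + y*(75*b + 33)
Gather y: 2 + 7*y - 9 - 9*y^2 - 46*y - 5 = -9*y^2 - 39*y - 12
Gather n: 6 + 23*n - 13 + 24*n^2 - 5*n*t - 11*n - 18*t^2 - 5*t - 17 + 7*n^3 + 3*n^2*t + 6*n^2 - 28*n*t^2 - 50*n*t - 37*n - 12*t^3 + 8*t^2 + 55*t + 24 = 7*n^3 + n^2*(3*t + 30) + n*(-28*t^2 - 55*t - 25) - 12*t^3 - 10*t^2 + 50*t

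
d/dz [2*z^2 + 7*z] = 4*z + 7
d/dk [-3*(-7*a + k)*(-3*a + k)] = 30*a - 6*k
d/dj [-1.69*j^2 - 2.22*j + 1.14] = -3.38*j - 2.22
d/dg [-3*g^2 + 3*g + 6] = 3 - 6*g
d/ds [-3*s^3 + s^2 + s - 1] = -9*s^2 + 2*s + 1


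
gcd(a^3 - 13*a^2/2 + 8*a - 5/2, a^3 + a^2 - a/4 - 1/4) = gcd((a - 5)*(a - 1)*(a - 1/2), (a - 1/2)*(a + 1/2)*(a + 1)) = a - 1/2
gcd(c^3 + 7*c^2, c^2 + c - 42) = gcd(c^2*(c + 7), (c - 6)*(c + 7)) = c + 7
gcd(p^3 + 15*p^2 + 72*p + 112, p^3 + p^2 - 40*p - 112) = p^2 + 8*p + 16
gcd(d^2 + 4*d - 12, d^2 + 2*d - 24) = d + 6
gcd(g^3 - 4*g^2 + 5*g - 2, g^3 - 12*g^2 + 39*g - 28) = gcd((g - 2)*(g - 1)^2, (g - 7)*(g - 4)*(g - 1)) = g - 1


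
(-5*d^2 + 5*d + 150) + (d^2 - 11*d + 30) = -4*d^2 - 6*d + 180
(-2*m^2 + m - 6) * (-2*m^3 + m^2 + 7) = 4*m^5 - 4*m^4 + 13*m^3 - 20*m^2 + 7*m - 42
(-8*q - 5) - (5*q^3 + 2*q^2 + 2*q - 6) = -5*q^3 - 2*q^2 - 10*q + 1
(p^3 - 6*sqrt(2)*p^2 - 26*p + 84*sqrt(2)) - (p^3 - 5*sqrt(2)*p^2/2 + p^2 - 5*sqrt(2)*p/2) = -7*sqrt(2)*p^2/2 - p^2 - 26*p + 5*sqrt(2)*p/2 + 84*sqrt(2)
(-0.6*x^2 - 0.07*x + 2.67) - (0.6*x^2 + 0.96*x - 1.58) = -1.2*x^2 - 1.03*x + 4.25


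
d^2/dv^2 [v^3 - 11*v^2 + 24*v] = 6*v - 22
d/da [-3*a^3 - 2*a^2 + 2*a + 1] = -9*a^2 - 4*a + 2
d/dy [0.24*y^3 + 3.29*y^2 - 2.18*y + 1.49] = 0.72*y^2 + 6.58*y - 2.18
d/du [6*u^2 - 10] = 12*u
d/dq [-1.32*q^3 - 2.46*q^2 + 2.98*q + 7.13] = -3.96*q^2 - 4.92*q + 2.98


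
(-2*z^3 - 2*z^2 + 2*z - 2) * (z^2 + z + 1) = -2*z^5 - 4*z^4 - 2*z^3 - 2*z^2 - 2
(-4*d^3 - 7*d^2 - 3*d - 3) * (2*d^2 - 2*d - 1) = -8*d^5 - 6*d^4 + 12*d^3 + 7*d^2 + 9*d + 3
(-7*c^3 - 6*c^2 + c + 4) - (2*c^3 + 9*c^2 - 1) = -9*c^3 - 15*c^2 + c + 5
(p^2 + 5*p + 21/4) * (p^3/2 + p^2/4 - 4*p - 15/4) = p^5/2 + 11*p^4/4 - p^3/8 - 359*p^2/16 - 159*p/4 - 315/16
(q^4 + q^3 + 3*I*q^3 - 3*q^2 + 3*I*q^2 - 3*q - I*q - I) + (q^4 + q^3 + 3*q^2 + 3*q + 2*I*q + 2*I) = 2*q^4 + 2*q^3 + 3*I*q^3 + 3*I*q^2 + I*q + I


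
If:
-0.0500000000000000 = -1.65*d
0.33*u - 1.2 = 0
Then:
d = 0.03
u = 3.64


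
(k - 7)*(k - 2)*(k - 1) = k^3 - 10*k^2 + 23*k - 14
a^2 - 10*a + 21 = (a - 7)*(a - 3)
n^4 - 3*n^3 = n^3*(n - 3)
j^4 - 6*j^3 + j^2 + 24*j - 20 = (j - 5)*(j - 2)*(j - 1)*(j + 2)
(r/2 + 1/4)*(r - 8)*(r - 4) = r^3/2 - 23*r^2/4 + 13*r + 8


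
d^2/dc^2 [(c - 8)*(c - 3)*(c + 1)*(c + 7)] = 12*c^2 - 18*c - 114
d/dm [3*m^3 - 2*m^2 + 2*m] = 9*m^2 - 4*m + 2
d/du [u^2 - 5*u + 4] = 2*u - 5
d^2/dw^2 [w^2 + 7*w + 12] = 2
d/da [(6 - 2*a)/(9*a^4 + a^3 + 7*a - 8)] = 2*(-9*a^4 - a^3 - 7*a + (a - 3)*(36*a^3 + 3*a^2 + 7) + 8)/(9*a^4 + a^3 + 7*a - 8)^2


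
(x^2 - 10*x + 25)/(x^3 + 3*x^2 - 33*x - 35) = (x - 5)/(x^2 + 8*x + 7)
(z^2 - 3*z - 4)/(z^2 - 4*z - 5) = (z - 4)/(z - 5)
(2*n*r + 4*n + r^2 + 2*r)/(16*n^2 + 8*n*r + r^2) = (2*n*r + 4*n + r^2 + 2*r)/(16*n^2 + 8*n*r + r^2)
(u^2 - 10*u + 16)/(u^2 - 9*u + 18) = (u^2 - 10*u + 16)/(u^2 - 9*u + 18)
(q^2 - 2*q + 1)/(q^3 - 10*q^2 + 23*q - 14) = (q - 1)/(q^2 - 9*q + 14)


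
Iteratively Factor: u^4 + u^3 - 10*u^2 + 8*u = (u)*(u^3 + u^2 - 10*u + 8) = u*(u - 2)*(u^2 + 3*u - 4) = u*(u - 2)*(u + 4)*(u - 1)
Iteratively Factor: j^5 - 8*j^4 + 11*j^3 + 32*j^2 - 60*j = (j - 5)*(j^4 - 3*j^3 - 4*j^2 + 12*j) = (j - 5)*(j + 2)*(j^3 - 5*j^2 + 6*j) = (j - 5)*(j - 2)*(j + 2)*(j^2 - 3*j) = (j - 5)*(j - 3)*(j - 2)*(j + 2)*(j)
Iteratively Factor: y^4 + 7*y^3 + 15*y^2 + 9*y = (y)*(y^3 + 7*y^2 + 15*y + 9) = y*(y + 1)*(y^2 + 6*y + 9) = y*(y + 1)*(y + 3)*(y + 3)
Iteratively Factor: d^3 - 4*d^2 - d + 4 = (d - 4)*(d^2 - 1) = (d - 4)*(d - 1)*(d + 1)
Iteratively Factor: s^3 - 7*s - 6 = (s - 3)*(s^2 + 3*s + 2) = (s - 3)*(s + 2)*(s + 1)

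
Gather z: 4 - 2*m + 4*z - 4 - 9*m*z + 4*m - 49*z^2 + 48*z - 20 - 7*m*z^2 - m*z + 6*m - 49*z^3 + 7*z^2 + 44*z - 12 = 8*m - 49*z^3 + z^2*(-7*m - 42) + z*(96 - 10*m) - 32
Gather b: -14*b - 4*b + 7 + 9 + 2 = 18 - 18*b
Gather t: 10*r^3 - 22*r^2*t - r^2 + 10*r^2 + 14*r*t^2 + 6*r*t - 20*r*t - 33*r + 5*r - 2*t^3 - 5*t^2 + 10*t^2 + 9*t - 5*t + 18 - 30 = 10*r^3 + 9*r^2 - 28*r - 2*t^3 + t^2*(14*r + 5) + t*(-22*r^2 - 14*r + 4) - 12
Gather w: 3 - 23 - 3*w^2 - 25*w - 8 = -3*w^2 - 25*w - 28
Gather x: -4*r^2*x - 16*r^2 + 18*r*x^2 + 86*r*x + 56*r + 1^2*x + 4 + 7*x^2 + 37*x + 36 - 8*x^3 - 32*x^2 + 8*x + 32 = -16*r^2 + 56*r - 8*x^3 + x^2*(18*r - 25) + x*(-4*r^2 + 86*r + 46) + 72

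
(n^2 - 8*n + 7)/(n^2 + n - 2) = (n - 7)/(n + 2)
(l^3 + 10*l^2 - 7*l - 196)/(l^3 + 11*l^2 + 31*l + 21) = (l^2 + 3*l - 28)/(l^2 + 4*l + 3)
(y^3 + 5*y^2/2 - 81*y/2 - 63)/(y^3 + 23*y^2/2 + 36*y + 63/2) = (y - 6)/(y + 3)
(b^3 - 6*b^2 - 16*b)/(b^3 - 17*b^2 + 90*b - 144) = b*(b + 2)/(b^2 - 9*b + 18)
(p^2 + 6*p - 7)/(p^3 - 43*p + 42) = 1/(p - 6)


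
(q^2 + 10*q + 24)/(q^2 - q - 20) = (q + 6)/(q - 5)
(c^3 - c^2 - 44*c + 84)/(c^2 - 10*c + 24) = (c^2 + 5*c - 14)/(c - 4)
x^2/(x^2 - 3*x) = x/(x - 3)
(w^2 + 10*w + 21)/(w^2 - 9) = (w + 7)/(w - 3)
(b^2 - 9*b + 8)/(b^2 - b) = (b - 8)/b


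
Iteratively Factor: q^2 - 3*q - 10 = (q + 2)*(q - 5)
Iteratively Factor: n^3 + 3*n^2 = (n)*(n^2 + 3*n) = n*(n + 3)*(n)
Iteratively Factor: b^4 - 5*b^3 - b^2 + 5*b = (b - 1)*(b^3 - 4*b^2 - 5*b) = (b - 5)*(b - 1)*(b^2 + b) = b*(b - 5)*(b - 1)*(b + 1)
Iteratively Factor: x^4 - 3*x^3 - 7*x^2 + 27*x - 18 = (x - 1)*(x^3 - 2*x^2 - 9*x + 18) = (x - 1)*(x + 3)*(x^2 - 5*x + 6) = (x - 2)*(x - 1)*(x + 3)*(x - 3)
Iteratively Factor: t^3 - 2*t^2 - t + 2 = (t + 1)*(t^2 - 3*t + 2) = (t - 1)*(t + 1)*(t - 2)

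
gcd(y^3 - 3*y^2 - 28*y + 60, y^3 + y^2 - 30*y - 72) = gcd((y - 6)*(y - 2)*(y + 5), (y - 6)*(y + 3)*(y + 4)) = y - 6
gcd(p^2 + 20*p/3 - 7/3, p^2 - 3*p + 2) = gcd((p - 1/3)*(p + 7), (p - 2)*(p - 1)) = 1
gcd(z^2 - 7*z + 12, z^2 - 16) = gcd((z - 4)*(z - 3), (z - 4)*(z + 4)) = z - 4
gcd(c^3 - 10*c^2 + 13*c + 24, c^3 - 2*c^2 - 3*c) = c^2 - 2*c - 3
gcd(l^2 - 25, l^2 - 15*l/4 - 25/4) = l - 5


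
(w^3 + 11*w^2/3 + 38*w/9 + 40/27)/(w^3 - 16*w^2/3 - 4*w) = (w^2 + 3*w + 20/9)/(w*(w - 6))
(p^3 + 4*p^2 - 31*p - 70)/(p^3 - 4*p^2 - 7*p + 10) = (p + 7)/(p - 1)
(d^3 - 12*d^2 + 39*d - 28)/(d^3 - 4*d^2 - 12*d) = (-d^3 + 12*d^2 - 39*d + 28)/(d*(-d^2 + 4*d + 12))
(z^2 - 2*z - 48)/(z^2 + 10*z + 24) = (z - 8)/(z + 4)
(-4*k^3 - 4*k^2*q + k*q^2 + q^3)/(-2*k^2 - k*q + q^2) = 2*k + q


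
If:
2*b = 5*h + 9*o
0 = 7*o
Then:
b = 5*h/2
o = 0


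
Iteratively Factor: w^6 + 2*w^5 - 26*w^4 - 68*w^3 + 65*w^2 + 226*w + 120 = (w + 1)*(w^5 + w^4 - 27*w^3 - 41*w^2 + 106*w + 120) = (w - 2)*(w + 1)*(w^4 + 3*w^3 - 21*w^2 - 83*w - 60) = (w - 2)*(w + 1)*(w + 4)*(w^3 - w^2 - 17*w - 15) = (w - 5)*(w - 2)*(w + 1)*(w + 4)*(w^2 + 4*w + 3) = (w - 5)*(w - 2)*(w + 1)^2*(w + 4)*(w + 3)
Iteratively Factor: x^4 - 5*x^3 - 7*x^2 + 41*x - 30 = (x - 1)*(x^3 - 4*x^2 - 11*x + 30) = (x - 1)*(x + 3)*(x^2 - 7*x + 10) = (x - 5)*(x - 1)*(x + 3)*(x - 2)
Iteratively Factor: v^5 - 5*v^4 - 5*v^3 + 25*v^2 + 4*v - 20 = (v + 2)*(v^4 - 7*v^3 + 9*v^2 + 7*v - 10) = (v - 1)*(v + 2)*(v^3 - 6*v^2 + 3*v + 10) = (v - 1)*(v + 1)*(v + 2)*(v^2 - 7*v + 10) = (v - 2)*(v - 1)*(v + 1)*(v + 2)*(v - 5)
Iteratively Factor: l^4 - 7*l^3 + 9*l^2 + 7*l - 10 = (l - 1)*(l^3 - 6*l^2 + 3*l + 10) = (l - 5)*(l - 1)*(l^2 - l - 2) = (l - 5)*(l - 1)*(l + 1)*(l - 2)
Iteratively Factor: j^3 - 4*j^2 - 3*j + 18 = (j - 3)*(j^2 - j - 6) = (j - 3)^2*(j + 2)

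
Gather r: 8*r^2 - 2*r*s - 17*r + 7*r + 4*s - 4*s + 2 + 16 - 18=8*r^2 + r*(-2*s - 10)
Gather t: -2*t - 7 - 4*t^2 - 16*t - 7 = -4*t^2 - 18*t - 14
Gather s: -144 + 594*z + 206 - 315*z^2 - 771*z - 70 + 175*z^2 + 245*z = -140*z^2 + 68*z - 8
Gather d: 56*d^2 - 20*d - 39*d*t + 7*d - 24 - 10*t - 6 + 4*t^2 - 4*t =56*d^2 + d*(-39*t - 13) + 4*t^2 - 14*t - 30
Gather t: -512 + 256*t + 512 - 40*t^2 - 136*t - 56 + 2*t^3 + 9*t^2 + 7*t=2*t^3 - 31*t^2 + 127*t - 56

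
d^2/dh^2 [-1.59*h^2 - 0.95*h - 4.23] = -3.18000000000000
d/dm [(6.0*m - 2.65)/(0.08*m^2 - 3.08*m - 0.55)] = (-0.48*m^2 + 0.423999999999999*m - 11.462)/(0.0064*m^4 - 0.4928*m^3 + 9.3984*m^2 + 3.388*m + 0.3025)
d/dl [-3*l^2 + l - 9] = 1 - 6*l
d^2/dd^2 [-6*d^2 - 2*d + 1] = -12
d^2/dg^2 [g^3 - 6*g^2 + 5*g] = 6*g - 12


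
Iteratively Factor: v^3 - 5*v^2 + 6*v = (v)*(v^2 - 5*v + 6) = v*(v - 3)*(v - 2)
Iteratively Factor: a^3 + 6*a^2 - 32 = (a + 4)*(a^2 + 2*a - 8) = (a - 2)*(a + 4)*(a + 4)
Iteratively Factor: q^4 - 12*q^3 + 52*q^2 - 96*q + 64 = (q - 4)*(q^3 - 8*q^2 + 20*q - 16) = (q - 4)*(q - 2)*(q^2 - 6*q + 8) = (q - 4)^2*(q - 2)*(q - 2)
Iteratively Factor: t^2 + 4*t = (t)*(t + 4)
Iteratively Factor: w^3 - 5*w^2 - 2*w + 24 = (w - 3)*(w^2 - 2*w - 8) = (w - 4)*(w - 3)*(w + 2)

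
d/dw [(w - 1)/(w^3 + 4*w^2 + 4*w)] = (-2*w^2 + 3*w + 2)/(w^2*(w^3 + 6*w^2 + 12*w + 8))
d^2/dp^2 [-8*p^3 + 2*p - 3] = -48*p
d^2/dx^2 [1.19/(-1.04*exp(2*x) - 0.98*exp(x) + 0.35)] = (-1.19*(2.08*exp(x) + 0.98)*(4.16*exp(x) + 1.96)*exp(x) + (4.9504*exp(x) + 1.1662)*(1.04*exp(2*x) + 0.98*exp(x) - 0.35))*exp(x)/(1.04*exp(2*x) + 0.98*exp(x) - 0.35)^3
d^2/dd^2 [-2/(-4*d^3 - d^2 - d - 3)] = 4*(-(12*d + 1)*(4*d^3 + d^2 + d + 3) + (12*d^2 + 2*d + 1)^2)/(4*d^3 + d^2 + d + 3)^3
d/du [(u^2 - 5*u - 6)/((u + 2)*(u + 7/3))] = 12*(7*u^2 + 16*u + 2)/(9*u^4 + 78*u^3 + 253*u^2 + 364*u + 196)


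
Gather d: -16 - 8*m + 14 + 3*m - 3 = -5*m - 5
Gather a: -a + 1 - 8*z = -a - 8*z + 1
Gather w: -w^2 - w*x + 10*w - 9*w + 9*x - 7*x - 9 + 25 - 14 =-w^2 + w*(1 - x) + 2*x + 2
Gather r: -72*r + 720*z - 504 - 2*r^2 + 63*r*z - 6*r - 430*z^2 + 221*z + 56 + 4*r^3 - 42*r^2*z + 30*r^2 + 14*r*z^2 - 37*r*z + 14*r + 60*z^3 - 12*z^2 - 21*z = 4*r^3 + r^2*(28 - 42*z) + r*(14*z^2 + 26*z - 64) + 60*z^3 - 442*z^2 + 920*z - 448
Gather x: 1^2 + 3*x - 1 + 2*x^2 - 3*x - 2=2*x^2 - 2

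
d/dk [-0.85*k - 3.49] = -0.850000000000000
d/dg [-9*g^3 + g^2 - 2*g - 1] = -27*g^2 + 2*g - 2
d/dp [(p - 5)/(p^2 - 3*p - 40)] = (p^2 - 3*p - (p - 5)*(2*p - 3) - 40)/(-p^2 + 3*p + 40)^2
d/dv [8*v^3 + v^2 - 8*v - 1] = 24*v^2 + 2*v - 8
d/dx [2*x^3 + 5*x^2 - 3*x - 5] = 6*x^2 + 10*x - 3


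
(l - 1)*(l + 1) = l^2 - 1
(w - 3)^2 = w^2 - 6*w + 9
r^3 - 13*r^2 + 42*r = r*(r - 7)*(r - 6)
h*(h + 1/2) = h^2 + h/2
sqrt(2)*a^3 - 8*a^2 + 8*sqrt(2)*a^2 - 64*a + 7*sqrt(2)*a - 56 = (a + 7)*(a - 4*sqrt(2))*(sqrt(2)*a + sqrt(2))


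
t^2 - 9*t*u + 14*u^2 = (t - 7*u)*(t - 2*u)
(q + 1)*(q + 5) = q^2 + 6*q + 5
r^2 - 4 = (r - 2)*(r + 2)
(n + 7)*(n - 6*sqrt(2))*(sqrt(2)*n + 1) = sqrt(2)*n^3 - 11*n^2 + 7*sqrt(2)*n^2 - 77*n - 6*sqrt(2)*n - 42*sqrt(2)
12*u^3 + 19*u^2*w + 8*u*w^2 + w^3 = (u + w)*(3*u + w)*(4*u + w)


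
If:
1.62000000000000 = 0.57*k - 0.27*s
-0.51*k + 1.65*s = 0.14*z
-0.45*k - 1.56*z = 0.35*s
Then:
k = 3.28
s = 0.91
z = -1.15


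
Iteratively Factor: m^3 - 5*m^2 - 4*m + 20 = (m - 2)*(m^2 - 3*m - 10) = (m - 5)*(m - 2)*(m + 2)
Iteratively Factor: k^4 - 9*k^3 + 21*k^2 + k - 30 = (k + 1)*(k^3 - 10*k^2 + 31*k - 30) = (k - 3)*(k + 1)*(k^2 - 7*k + 10) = (k - 5)*(k - 3)*(k + 1)*(k - 2)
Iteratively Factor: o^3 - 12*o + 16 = (o - 2)*(o^2 + 2*o - 8) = (o - 2)^2*(o + 4)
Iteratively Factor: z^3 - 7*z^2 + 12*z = (z - 4)*(z^2 - 3*z) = z*(z - 4)*(z - 3)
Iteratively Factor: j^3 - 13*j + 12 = (j - 3)*(j^2 + 3*j - 4) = (j - 3)*(j - 1)*(j + 4)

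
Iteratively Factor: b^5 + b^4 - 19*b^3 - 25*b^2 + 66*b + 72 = (b + 3)*(b^4 - 2*b^3 - 13*b^2 + 14*b + 24) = (b + 3)^2*(b^3 - 5*b^2 + 2*b + 8) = (b + 1)*(b + 3)^2*(b^2 - 6*b + 8) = (b - 4)*(b + 1)*(b + 3)^2*(b - 2)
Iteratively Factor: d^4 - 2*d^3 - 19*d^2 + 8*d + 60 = (d + 3)*(d^3 - 5*d^2 - 4*d + 20) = (d - 2)*(d + 3)*(d^2 - 3*d - 10) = (d - 5)*(d - 2)*(d + 3)*(d + 2)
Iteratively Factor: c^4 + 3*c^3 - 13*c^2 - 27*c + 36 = (c + 4)*(c^3 - c^2 - 9*c + 9) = (c - 3)*(c + 4)*(c^2 + 2*c - 3) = (c - 3)*(c - 1)*(c + 4)*(c + 3)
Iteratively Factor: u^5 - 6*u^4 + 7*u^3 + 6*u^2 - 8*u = (u - 1)*(u^4 - 5*u^3 + 2*u^2 + 8*u) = u*(u - 1)*(u^3 - 5*u^2 + 2*u + 8) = u*(u - 2)*(u - 1)*(u^2 - 3*u - 4) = u*(u - 2)*(u - 1)*(u + 1)*(u - 4)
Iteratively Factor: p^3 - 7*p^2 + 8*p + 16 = (p - 4)*(p^2 - 3*p - 4) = (p - 4)^2*(p + 1)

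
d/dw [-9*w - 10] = -9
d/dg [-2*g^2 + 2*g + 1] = 2 - 4*g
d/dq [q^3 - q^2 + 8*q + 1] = 3*q^2 - 2*q + 8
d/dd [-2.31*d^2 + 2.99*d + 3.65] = 2.99 - 4.62*d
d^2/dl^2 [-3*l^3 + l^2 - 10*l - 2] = 2 - 18*l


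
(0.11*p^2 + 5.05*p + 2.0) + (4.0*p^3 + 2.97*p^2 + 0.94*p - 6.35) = 4.0*p^3 + 3.08*p^2 + 5.99*p - 4.35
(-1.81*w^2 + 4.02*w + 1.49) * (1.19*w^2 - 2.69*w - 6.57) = -2.1539*w^4 + 9.6527*w^3 + 2.851*w^2 - 30.4195*w - 9.7893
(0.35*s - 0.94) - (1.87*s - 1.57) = 0.63 - 1.52*s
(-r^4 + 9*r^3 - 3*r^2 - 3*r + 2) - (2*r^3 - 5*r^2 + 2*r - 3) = -r^4 + 7*r^3 + 2*r^2 - 5*r + 5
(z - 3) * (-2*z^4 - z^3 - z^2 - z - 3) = -2*z^5 + 5*z^4 + 2*z^3 + 2*z^2 + 9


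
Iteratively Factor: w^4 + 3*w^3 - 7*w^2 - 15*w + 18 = (w - 2)*(w^3 + 5*w^2 + 3*w - 9) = (w - 2)*(w - 1)*(w^2 + 6*w + 9) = (w - 2)*(w - 1)*(w + 3)*(w + 3)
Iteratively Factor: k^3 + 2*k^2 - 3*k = (k)*(k^2 + 2*k - 3) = k*(k - 1)*(k + 3)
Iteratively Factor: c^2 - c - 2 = (c + 1)*(c - 2)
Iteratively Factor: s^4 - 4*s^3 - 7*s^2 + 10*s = (s - 5)*(s^3 + s^2 - 2*s) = (s - 5)*(s + 2)*(s^2 - s) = (s - 5)*(s - 1)*(s + 2)*(s)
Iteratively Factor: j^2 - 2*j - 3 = (j - 3)*(j + 1)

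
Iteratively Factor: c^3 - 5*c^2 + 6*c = (c - 2)*(c^2 - 3*c) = c*(c - 2)*(c - 3)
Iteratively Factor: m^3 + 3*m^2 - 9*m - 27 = (m - 3)*(m^2 + 6*m + 9) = (m - 3)*(m + 3)*(m + 3)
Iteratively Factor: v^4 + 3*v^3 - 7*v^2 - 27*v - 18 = (v + 2)*(v^3 + v^2 - 9*v - 9) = (v + 1)*(v + 2)*(v^2 - 9) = (v - 3)*(v + 1)*(v + 2)*(v + 3)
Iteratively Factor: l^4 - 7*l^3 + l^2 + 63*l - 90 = (l - 3)*(l^3 - 4*l^2 - 11*l + 30) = (l - 5)*(l - 3)*(l^2 + l - 6) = (l - 5)*(l - 3)*(l + 3)*(l - 2)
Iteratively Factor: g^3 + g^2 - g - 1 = (g - 1)*(g^2 + 2*g + 1) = (g - 1)*(g + 1)*(g + 1)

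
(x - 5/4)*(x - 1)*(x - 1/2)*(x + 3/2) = x^4 - 5*x^3/4 - 7*x^2/4 + 47*x/16 - 15/16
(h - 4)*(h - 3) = h^2 - 7*h + 12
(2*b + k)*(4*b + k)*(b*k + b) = 8*b^3*k + 8*b^3 + 6*b^2*k^2 + 6*b^2*k + b*k^3 + b*k^2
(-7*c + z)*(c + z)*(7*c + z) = -49*c^3 - 49*c^2*z + c*z^2 + z^3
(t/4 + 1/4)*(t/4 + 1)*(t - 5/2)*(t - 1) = t^4/16 + 3*t^3/32 - 11*t^2/16 - 3*t/32 + 5/8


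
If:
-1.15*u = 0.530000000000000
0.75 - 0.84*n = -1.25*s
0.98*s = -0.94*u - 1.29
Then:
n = -0.41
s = -0.87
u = -0.46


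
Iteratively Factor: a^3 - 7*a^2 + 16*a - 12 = (a - 2)*(a^2 - 5*a + 6) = (a - 3)*(a - 2)*(a - 2)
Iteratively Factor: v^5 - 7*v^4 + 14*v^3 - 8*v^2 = (v - 2)*(v^4 - 5*v^3 + 4*v^2) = v*(v - 2)*(v^3 - 5*v^2 + 4*v) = v*(v - 4)*(v - 2)*(v^2 - v) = v^2*(v - 4)*(v - 2)*(v - 1)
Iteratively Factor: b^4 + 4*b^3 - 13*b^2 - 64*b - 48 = (b + 4)*(b^3 - 13*b - 12) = (b + 1)*(b + 4)*(b^2 - b - 12) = (b + 1)*(b + 3)*(b + 4)*(b - 4)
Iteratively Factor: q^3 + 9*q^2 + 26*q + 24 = (q + 2)*(q^2 + 7*q + 12) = (q + 2)*(q + 3)*(q + 4)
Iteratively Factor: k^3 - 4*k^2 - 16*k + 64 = (k + 4)*(k^2 - 8*k + 16) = (k - 4)*(k + 4)*(k - 4)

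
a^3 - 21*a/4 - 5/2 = (a - 5/2)*(a + 1/2)*(a + 2)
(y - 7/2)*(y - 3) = y^2 - 13*y/2 + 21/2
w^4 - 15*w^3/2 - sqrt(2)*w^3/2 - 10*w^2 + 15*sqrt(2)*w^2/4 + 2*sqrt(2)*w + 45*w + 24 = (w - 8)*(w + 1/2)*(w - 2*sqrt(2))*(w + 3*sqrt(2)/2)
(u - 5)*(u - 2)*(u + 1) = u^3 - 6*u^2 + 3*u + 10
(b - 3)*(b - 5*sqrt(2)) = b^2 - 5*sqrt(2)*b - 3*b + 15*sqrt(2)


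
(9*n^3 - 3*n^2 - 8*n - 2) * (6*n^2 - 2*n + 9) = 54*n^5 - 36*n^4 + 39*n^3 - 23*n^2 - 68*n - 18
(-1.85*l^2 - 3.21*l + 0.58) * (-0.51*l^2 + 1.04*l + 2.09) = 0.9435*l^4 - 0.2869*l^3 - 7.5007*l^2 - 6.1057*l + 1.2122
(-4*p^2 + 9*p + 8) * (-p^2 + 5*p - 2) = 4*p^4 - 29*p^3 + 45*p^2 + 22*p - 16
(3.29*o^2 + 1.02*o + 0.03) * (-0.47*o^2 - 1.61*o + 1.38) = -1.5463*o^4 - 5.7763*o^3 + 2.8839*o^2 + 1.3593*o + 0.0414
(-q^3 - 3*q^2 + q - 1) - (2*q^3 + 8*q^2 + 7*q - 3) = -3*q^3 - 11*q^2 - 6*q + 2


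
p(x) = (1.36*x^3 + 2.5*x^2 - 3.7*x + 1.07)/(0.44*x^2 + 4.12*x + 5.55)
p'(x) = (-0.88*x - 4.12)*(1.36*x^3 + 2.5*x^2 - 3.7*x + 1.07)/(0.44*x^2 + 4.12*x + 5.55)^2 + (4.08*x^2 + 5.0*x - 3.7)/(0.44*x^2 + 4.12*x + 5.55) = (0.5984*x^4 + 11.2064*x^3 + 34.572*x^2 + 26.8084*x - 24.9434)/(0.1936*x^4 + 3.6256*x^3 + 21.8584*x^2 + 45.732*x + 30.8025)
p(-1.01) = 3.24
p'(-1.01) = -8.20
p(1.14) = 0.20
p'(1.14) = 0.58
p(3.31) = 2.73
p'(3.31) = 1.60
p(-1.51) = 23.11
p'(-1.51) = -200.16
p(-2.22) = -4.71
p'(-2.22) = -10.86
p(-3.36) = 2.97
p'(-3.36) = -6.65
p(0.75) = 0.03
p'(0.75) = 0.25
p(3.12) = 2.43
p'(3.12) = 1.54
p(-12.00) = -99.88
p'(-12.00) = -6.13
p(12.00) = 22.53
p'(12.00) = 2.65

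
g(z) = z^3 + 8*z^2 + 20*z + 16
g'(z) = 3*z^2 + 16*z + 20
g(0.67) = 33.29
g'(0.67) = 32.07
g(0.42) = 25.89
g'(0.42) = 27.25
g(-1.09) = 2.41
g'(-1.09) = 6.12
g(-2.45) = 0.31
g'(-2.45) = -1.19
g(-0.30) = 10.69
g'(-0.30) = 15.47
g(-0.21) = 12.14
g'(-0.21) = 16.77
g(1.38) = 61.46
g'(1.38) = 47.79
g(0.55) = 29.59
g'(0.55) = 29.71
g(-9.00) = -245.00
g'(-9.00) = 119.00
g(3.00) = 175.00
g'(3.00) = 95.00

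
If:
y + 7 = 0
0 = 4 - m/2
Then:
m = 8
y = -7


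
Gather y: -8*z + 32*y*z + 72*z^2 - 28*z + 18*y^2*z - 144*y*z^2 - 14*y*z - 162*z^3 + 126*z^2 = 18*y^2*z + y*(-144*z^2 + 18*z) - 162*z^3 + 198*z^2 - 36*z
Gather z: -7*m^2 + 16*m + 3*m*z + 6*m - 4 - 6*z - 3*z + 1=-7*m^2 + 22*m + z*(3*m - 9) - 3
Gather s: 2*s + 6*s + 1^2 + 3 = 8*s + 4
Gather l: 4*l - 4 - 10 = 4*l - 14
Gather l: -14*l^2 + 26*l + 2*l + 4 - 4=-14*l^2 + 28*l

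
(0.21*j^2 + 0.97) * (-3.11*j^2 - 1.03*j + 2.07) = -0.6531*j^4 - 0.2163*j^3 - 2.582*j^2 - 0.9991*j + 2.0079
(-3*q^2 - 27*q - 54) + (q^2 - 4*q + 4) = -2*q^2 - 31*q - 50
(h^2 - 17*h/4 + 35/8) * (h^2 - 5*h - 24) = h^4 - 37*h^3/4 + 13*h^2/8 + 641*h/8 - 105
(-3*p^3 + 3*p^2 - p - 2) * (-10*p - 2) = 30*p^4 - 24*p^3 + 4*p^2 + 22*p + 4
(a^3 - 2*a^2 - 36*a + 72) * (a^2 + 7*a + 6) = a^5 + 5*a^4 - 44*a^3 - 192*a^2 + 288*a + 432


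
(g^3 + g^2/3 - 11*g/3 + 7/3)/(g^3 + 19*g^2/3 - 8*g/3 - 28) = (g^2 - 2*g + 1)/(g^2 + 4*g - 12)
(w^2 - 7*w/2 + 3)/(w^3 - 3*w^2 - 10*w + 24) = (w - 3/2)/(w^2 - w - 12)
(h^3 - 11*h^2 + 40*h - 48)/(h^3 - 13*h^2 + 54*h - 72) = (h - 4)/(h - 6)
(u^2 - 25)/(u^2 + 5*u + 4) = (u^2 - 25)/(u^2 + 5*u + 4)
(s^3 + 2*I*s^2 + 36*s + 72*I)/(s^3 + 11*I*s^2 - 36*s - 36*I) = (s - 6*I)/(s + 3*I)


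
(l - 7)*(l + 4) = l^2 - 3*l - 28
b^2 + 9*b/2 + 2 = (b + 1/2)*(b + 4)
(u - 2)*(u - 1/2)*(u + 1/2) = u^3 - 2*u^2 - u/4 + 1/2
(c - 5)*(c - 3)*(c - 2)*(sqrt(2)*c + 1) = sqrt(2)*c^4 - 10*sqrt(2)*c^3 + c^3 - 10*c^2 + 31*sqrt(2)*c^2 - 30*sqrt(2)*c + 31*c - 30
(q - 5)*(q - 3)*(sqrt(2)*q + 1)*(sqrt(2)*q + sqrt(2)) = 2*q^4 - 14*q^3 + sqrt(2)*q^3 - 7*sqrt(2)*q^2 + 14*q^2 + 7*sqrt(2)*q + 30*q + 15*sqrt(2)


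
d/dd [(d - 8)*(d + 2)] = 2*d - 6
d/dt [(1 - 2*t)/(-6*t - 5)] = 16/(6*t + 5)^2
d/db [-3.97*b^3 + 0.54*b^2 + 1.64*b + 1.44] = -11.91*b^2 + 1.08*b + 1.64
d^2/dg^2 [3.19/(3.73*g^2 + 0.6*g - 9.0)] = (-88.764302*g^2 - 14.27844*g + 3.19*(7.46*g + 0.6)*(14.92*g + 1.2) + 214.1766)/(3.73*g^2 + 0.6*g - 9.0)^3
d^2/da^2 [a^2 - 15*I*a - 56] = 2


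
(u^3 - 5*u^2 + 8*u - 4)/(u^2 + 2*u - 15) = (u^3 - 5*u^2 + 8*u - 4)/(u^2 + 2*u - 15)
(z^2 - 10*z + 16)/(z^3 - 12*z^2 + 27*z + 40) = (z - 2)/(z^2 - 4*z - 5)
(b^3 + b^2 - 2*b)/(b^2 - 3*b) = (b^2 + b - 2)/(b - 3)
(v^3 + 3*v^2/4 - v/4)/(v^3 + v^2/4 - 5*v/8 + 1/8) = 2*v/(2*v - 1)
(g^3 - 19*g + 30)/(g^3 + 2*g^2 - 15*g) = (g - 2)/g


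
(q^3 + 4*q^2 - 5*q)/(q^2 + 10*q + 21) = q*(q^2 + 4*q - 5)/(q^2 + 10*q + 21)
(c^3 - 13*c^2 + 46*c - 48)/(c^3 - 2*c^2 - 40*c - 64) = (c^2 - 5*c + 6)/(c^2 + 6*c + 8)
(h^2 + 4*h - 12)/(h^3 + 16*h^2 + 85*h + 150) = (h - 2)/(h^2 + 10*h + 25)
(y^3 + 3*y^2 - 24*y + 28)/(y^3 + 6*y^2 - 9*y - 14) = (y - 2)/(y + 1)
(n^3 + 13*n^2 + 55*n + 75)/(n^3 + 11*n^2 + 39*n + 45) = (n + 5)/(n + 3)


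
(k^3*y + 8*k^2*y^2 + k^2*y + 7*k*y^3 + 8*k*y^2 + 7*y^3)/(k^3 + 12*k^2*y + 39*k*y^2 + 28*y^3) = y*(k + 1)/(k + 4*y)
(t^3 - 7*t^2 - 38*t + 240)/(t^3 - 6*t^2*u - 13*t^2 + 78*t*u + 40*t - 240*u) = (t + 6)/(t - 6*u)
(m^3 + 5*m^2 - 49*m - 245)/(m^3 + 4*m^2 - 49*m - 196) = (m + 5)/(m + 4)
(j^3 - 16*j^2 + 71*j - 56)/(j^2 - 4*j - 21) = (j^2 - 9*j + 8)/(j + 3)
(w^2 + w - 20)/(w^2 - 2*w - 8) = (w + 5)/(w + 2)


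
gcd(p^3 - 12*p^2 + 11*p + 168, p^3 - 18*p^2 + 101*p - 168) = p^2 - 15*p + 56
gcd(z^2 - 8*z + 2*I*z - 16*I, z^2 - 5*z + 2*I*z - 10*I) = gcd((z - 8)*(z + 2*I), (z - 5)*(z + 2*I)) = z + 2*I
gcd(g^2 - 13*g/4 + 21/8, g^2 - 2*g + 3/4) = g - 3/2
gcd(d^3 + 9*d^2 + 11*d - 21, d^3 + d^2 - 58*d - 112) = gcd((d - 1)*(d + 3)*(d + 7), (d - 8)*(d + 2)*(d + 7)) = d + 7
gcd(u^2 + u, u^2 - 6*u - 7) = u + 1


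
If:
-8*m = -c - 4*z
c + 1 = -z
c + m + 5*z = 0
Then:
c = -44/35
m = -1/35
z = 9/35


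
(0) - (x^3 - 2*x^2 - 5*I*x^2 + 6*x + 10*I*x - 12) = -x^3 + 2*x^2 + 5*I*x^2 - 6*x - 10*I*x + 12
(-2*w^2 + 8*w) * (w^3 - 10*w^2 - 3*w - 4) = -2*w^5 + 28*w^4 - 74*w^3 - 16*w^2 - 32*w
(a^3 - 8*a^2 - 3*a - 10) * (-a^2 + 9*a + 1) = -a^5 + 17*a^4 - 68*a^3 - 25*a^2 - 93*a - 10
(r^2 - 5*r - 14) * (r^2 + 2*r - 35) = r^4 - 3*r^3 - 59*r^2 + 147*r + 490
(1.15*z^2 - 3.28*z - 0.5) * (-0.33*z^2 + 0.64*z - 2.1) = -0.3795*z^4 + 1.8184*z^3 - 4.3492*z^2 + 6.568*z + 1.05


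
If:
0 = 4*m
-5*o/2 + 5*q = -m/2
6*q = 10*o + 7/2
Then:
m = 0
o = -1/2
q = -1/4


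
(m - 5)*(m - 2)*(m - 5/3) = m^3 - 26*m^2/3 + 65*m/3 - 50/3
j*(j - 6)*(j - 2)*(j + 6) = j^4 - 2*j^3 - 36*j^2 + 72*j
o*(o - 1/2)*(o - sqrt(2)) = o^3 - sqrt(2)*o^2 - o^2/2 + sqrt(2)*o/2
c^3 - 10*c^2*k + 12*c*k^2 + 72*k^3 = (c - 6*k)^2*(c + 2*k)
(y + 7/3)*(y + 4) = y^2 + 19*y/3 + 28/3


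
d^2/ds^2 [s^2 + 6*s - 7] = 2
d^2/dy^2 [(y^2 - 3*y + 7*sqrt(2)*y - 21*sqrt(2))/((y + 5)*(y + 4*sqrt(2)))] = 2*(-8*y^3 + 3*sqrt(2)*y^3 - 123*sqrt(2)*y^2 - 1344*y - 135*sqrt(2)*y - 2017*sqrt(2) - 960)/(y^6 + 15*y^5 + 12*sqrt(2)*y^5 + 171*y^4 + 180*sqrt(2)*y^4 + 1028*sqrt(2)*y^3 + 1565*y^3 + 3420*sqrt(2)*y^2 + 7200*y^2 + 12000*y + 9600*sqrt(2)*y + 16000*sqrt(2))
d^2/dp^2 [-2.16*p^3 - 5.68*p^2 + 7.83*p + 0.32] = -12.96*p - 11.36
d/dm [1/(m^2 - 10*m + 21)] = 2*(5 - m)/(m^2 - 10*m + 21)^2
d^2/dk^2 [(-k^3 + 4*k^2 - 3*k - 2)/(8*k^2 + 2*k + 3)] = 2*(-236*k^3 - 690*k^2 + 93*k + 94)/(512*k^6 + 384*k^5 + 672*k^4 + 296*k^3 + 252*k^2 + 54*k + 27)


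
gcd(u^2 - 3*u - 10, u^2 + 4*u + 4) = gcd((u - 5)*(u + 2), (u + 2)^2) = u + 2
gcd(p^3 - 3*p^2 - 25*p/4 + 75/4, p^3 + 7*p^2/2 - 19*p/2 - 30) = p^2 - p/2 - 15/2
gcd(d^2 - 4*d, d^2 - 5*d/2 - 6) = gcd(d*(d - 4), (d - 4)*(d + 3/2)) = d - 4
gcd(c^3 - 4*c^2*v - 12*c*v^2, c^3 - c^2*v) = c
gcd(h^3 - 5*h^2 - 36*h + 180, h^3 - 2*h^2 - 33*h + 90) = h^2 + h - 30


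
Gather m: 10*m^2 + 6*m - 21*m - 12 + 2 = 10*m^2 - 15*m - 10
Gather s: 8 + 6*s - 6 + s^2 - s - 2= s^2 + 5*s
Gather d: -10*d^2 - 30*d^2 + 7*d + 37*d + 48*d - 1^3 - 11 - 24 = -40*d^2 + 92*d - 36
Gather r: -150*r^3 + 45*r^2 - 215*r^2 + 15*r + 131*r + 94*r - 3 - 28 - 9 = -150*r^3 - 170*r^2 + 240*r - 40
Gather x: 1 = 1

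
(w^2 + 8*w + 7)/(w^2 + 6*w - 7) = (w + 1)/(w - 1)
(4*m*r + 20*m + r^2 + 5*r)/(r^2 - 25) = (4*m + r)/(r - 5)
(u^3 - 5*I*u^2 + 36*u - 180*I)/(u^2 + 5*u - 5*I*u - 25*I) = (u^2 + 36)/(u + 5)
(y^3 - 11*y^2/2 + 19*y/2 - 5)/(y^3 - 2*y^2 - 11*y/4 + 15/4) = 2*(y - 2)/(2*y + 3)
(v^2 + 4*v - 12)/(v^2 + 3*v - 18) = (v - 2)/(v - 3)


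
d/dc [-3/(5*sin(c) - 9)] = 15*cos(c)/(5*sin(c) - 9)^2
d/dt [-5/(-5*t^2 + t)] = 5*(1 - 10*t)/(t^2*(5*t - 1)^2)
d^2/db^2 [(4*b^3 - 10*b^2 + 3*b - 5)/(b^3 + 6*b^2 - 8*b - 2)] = 2*(-34*b^6 + 105*b^5 - 168*b^4 - 424*b^3 - 552*b^2 + 846*b - 468)/(b^9 + 18*b^8 + 84*b^7 - 78*b^6 - 744*b^5 + 1032*b^4 + 76*b^3 - 312*b^2 - 96*b - 8)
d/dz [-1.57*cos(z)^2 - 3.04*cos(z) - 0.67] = (3.14*cos(z) + 3.04)*sin(z)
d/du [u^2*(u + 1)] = u*(3*u + 2)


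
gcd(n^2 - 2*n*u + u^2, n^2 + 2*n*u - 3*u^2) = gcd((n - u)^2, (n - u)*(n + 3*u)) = -n + u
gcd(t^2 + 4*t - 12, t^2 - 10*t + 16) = t - 2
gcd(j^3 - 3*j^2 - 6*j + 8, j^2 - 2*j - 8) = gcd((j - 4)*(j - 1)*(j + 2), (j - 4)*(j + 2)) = j^2 - 2*j - 8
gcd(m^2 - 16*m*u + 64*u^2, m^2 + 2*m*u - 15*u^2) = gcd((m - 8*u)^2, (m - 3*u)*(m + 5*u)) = 1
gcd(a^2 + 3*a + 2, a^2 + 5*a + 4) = a + 1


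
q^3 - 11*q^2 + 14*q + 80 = (q - 8)*(q - 5)*(q + 2)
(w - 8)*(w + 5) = w^2 - 3*w - 40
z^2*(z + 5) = z^3 + 5*z^2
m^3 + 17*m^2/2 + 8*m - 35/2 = (m - 1)*(m + 5/2)*(m + 7)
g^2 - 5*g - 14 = (g - 7)*(g + 2)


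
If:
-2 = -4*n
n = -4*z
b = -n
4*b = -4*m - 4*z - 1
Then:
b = -1/2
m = 3/8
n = 1/2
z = -1/8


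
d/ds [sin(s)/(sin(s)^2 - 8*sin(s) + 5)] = (cos(s)^2 + 4)*cos(s)/(sin(s)^2 - 8*sin(s) + 5)^2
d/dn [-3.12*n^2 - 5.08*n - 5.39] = -6.24*n - 5.08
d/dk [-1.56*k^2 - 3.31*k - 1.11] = -3.12*k - 3.31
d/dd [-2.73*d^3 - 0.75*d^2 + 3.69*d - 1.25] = -8.19*d^2 - 1.5*d + 3.69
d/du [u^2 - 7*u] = 2*u - 7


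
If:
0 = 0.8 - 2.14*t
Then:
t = 0.37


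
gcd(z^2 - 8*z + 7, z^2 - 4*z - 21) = z - 7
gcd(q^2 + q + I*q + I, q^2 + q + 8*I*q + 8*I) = q + 1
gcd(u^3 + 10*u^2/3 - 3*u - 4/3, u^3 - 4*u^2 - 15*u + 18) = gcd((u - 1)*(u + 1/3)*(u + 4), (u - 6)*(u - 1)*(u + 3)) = u - 1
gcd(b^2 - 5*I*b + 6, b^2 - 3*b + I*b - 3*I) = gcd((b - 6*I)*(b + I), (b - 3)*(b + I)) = b + I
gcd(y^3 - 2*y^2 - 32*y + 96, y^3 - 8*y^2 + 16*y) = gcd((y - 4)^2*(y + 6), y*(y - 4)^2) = y^2 - 8*y + 16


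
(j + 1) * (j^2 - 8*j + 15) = j^3 - 7*j^2 + 7*j + 15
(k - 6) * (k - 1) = k^2 - 7*k + 6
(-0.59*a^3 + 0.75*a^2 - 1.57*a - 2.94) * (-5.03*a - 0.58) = 2.9677*a^4 - 3.4303*a^3 + 7.4621*a^2 + 15.6988*a + 1.7052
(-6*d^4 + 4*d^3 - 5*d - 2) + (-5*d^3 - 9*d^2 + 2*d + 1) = -6*d^4 - d^3 - 9*d^2 - 3*d - 1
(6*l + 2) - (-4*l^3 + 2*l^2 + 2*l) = 4*l^3 - 2*l^2 + 4*l + 2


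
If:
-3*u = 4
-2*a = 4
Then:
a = -2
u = -4/3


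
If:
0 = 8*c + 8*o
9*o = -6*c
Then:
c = 0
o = 0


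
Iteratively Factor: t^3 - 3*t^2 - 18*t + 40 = (t - 2)*(t^2 - t - 20) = (t - 5)*(t - 2)*(t + 4)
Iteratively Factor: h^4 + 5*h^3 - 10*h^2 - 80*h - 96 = (h + 3)*(h^3 + 2*h^2 - 16*h - 32) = (h - 4)*(h + 3)*(h^2 + 6*h + 8) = (h - 4)*(h + 2)*(h + 3)*(h + 4)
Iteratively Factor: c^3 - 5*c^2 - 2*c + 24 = (c - 4)*(c^2 - c - 6) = (c - 4)*(c + 2)*(c - 3)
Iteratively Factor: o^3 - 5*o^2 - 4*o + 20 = (o + 2)*(o^2 - 7*o + 10) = (o - 5)*(o + 2)*(o - 2)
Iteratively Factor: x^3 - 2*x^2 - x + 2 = (x - 2)*(x^2 - 1) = (x - 2)*(x + 1)*(x - 1)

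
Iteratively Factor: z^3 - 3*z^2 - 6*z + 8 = (z - 4)*(z^2 + z - 2) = (z - 4)*(z - 1)*(z + 2)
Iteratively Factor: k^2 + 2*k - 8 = (k - 2)*(k + 4)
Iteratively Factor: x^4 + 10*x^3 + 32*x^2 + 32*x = (x)*(x^3 + 10*x^2 + 32*x + 32) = x*(x + 2)*(x^2 + 8*x + 16) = x*(x + 2)*(x + 4)*(x + 4)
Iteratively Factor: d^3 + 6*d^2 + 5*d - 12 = (d - 1)*(d^2 + 7*d + 12) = (d - 1)*(d + 4)*(d + 3)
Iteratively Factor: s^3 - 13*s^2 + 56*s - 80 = (s - 5)*(s^2 - 8*s + 16) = (s - 5)*(s - 4)*(s - 4)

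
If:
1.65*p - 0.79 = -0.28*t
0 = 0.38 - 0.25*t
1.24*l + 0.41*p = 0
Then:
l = -0.07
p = 0.22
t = 1.52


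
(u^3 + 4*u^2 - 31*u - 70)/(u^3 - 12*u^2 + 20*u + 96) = (u^2 + 2*u - 35)/(u^2 - 14*u + 48)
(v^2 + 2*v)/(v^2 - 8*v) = (v + 2)/(v - 8)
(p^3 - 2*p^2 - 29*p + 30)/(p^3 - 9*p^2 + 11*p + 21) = (p^3 - 2*p^2 - 29*p + 30)/(p^3 - 9*p^2 + 11*p + 21)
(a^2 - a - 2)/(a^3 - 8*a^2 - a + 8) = (a - 2)/(a^2 - 9*a + 8)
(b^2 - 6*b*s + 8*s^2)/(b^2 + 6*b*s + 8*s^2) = (b^2 - 6*b*s + 8*s^2)/(b^2 + 6*b*s + 8*s^2)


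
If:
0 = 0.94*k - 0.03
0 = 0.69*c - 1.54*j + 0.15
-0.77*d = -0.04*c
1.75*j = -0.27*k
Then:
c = -0.23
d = -0.01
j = -0.00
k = 0.03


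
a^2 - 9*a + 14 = (a - 7)*(a - 2)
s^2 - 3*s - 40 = (s - 8)*(s + 5)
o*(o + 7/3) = o^2 + 7*o/3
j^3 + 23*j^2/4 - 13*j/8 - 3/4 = (j - 1/2)*(j + 1/4)*(j + 6)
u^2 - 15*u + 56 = (u - 8)*(u - 7)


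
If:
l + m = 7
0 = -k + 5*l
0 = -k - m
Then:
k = -35/4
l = -7/4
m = 35/4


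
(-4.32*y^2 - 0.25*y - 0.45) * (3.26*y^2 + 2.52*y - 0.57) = -14.0832*y^4 - 11.7014*y^3 + 0.3654*y^2 - 0.9915*y + 0.2565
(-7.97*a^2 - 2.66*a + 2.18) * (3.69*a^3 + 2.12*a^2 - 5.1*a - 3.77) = -29.4093*a^5 - 26.7118*a^4 + 43.052*a^3 + 48.2345*a^2 - 1.0898*a - 8.2186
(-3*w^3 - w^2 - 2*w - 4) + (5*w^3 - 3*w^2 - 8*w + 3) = 2*w^3 - 4*w^2 - 10*w - 1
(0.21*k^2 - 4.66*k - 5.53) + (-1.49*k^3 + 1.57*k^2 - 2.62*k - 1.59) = -1.49*k^3 + 1.78*k^2 - 7.28*k - 7.12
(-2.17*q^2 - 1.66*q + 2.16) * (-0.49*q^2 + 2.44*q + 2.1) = 1.0633*q^4 - 4.4814*q^3 - 9.6658*q^2 + 1.7844*q + 4.536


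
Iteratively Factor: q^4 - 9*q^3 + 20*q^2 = (q - 4)*(q^3 - 5*q^2) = q*(q - 4)*(q^2 - 5*q) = q*(q - 5)*(q - 4)*(q)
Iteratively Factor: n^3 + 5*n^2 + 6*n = (n + 3)*(n^2 + 2*n) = (n + 2)*(n + 3)*(n)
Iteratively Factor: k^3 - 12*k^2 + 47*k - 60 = (k - 4)*(k^2 - 8*k + 15) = (k - 5)*(k - 4)*(k - 3)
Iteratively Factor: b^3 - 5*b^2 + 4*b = (b - 1)*(b^2 - 4*b) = (b - 4)*(b - 1)*(b)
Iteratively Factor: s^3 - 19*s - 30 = (s + 2)*(s^2 - 2*s - 15) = (s + 2)*(s + 3)*(s - 5)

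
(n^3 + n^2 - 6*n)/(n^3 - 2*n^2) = (n + 3)/n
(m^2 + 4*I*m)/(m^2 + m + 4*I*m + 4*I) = m/(m + 1)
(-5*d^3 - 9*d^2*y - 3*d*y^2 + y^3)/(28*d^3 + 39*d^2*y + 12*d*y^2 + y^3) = (-5*d^2 - 4*d*y + y^2)/(28*d^2 + 11*d*y + y^2)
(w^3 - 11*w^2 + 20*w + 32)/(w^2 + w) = w - 12 + 32/w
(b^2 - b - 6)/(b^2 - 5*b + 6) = (b + 2)/(b - 2)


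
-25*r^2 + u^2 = (-5*r + u)*(5*r + u)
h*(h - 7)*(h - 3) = h^3 - 10*h^2 + 21*h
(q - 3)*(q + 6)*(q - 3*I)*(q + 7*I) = q^4 + 3*q^3 + 4*I*q^3 + 3*q^2 + 12*I*q^2 + 63*q - 72*I*q - 378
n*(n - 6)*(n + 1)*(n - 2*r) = n^4 - 2*n^3*r - 5*n^3 + 10*n^2*r - 6*n^2 + 12*n*r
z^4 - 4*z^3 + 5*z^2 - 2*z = z*(z - 2)*(z - 1)^2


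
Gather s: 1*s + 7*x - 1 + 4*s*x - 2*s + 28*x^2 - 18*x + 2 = s*(4*x - 1) + 28*x^2 - 11*x + 1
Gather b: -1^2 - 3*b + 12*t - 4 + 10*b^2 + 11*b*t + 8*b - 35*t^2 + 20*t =10*b^2 + b*(11*t + 5) - 35*t^2 + 32*t - 5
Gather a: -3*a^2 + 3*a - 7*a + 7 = -3*a^2 - 4*a + 7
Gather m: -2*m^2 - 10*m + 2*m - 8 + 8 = -2*m^2 - 8*m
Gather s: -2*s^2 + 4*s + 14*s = -2*s^2 + 18*s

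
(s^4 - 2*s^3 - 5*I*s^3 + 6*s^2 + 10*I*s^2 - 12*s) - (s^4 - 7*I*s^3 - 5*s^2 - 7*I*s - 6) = -2*s^3 + 2*I*s^3 + 11*s^2 + 10*I*s^2 - 12*s + 7*I*s + 6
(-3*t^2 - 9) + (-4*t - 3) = -3*t^2 - 4*t - 12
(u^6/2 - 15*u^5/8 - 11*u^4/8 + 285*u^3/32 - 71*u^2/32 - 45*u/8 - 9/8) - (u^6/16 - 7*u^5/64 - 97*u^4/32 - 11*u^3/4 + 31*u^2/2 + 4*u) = 7*u^6/16 - 113*u^5/64 + 53*u^4/32 + 373*u^3/32 - 567*u^2/32 - 77*u/8 - 9/8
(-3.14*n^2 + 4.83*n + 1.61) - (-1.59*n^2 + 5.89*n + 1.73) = -1.55*n^2 - 1.06*n - 0.12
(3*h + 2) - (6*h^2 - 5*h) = -6*h^2 + 8*h + 2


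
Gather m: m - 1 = m - 1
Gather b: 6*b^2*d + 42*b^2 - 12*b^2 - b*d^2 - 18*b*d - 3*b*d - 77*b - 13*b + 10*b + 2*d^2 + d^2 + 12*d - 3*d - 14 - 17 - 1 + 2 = b^2*(6*d + 30) + b*(-d^2 - 21*d - 80) + 3*d^2 + 9*d - 30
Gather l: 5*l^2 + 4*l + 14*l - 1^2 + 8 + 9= 5*l^2 + 18*l + 16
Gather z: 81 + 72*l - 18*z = 72*l - 18*z + 81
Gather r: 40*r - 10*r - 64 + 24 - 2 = 30*r - 42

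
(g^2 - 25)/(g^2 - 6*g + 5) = (g + 5)/(g - 1)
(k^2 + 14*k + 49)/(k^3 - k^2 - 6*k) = (k^2 + 14*k + 49)/(k*(k^2 - k - 6))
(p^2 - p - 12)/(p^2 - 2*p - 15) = (p - 4)/(p - 5)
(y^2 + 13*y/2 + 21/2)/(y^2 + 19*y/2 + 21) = (y + 3)/(y + 6)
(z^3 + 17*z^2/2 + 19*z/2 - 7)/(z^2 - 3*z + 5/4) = 2*(z^2 + 9*z + 14)/(2*z - 5)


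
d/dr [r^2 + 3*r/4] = 2*r + 3/4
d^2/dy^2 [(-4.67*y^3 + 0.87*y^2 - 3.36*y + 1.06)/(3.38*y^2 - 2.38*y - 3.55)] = (-227.750868*y^3 - 101.447016*y^2 - 646.184274*y + 116.152038)/(38.614472*y^6 - 81.570216*y^5 - 64.232844*y^4 + 157.864448*y^3 + 67.46349*y^2 - 89.98185*y - 44.738875)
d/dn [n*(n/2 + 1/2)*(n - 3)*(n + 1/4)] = 2*n^3 - 21*n^2/8 - 7*n/2 - 3/8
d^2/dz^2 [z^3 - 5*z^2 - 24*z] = 6*z - 10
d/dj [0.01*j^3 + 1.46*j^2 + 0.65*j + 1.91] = 0.03*j^2 + 2.92*j + 0.65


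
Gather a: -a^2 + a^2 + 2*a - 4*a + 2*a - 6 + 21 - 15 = 0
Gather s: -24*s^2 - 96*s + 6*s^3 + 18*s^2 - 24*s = 6*s^3 - 6*s^2 - 120*s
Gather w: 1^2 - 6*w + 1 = 2 - 6*w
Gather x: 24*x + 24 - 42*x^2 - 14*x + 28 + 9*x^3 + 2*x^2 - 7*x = 9*x^3 - 40*x^2 + 3*x + 52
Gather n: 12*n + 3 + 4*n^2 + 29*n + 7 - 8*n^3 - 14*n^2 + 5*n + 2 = -8*n^3 - 10*n^2 + 46*n + 12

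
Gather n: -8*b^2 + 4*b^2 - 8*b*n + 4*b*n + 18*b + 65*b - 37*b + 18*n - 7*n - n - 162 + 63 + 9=-4*b^2 + 46*b + n*(10 - 4*b) - 90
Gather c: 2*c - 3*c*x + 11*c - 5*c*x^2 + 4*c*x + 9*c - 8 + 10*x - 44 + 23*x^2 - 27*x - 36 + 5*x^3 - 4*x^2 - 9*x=c*(-5*x^2 + x + 22) + 5*x^3 + 19*x^2 - 26*x - 88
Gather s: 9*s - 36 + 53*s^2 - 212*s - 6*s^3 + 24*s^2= -6*s^3 + 77*s^2 - 203*s - 36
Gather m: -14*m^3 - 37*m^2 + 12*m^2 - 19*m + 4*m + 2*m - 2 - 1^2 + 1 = -14*m^3 - 25*m^2 - 13*m - 2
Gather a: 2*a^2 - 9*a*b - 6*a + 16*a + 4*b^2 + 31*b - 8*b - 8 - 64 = 2*a^2 + a*(10 - 9*b) + 4*b^2 + 23*b - 72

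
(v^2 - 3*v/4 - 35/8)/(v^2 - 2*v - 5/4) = (4*v + 7)/(2*(2*v + 1))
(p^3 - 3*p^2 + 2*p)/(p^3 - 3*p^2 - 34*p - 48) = p*(-p^2 + 3*p - 2)/(-p^3 + 3*p^2 + 34*p + 48)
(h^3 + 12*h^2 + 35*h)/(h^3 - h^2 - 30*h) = (h + 7)/(h - 6)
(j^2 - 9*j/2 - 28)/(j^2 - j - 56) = (j + 7/2)/(j + 7)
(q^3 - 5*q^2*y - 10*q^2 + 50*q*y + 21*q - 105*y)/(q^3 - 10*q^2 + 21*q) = (q - 5*y)/q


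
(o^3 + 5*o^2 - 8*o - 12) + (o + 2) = o^3 + 5*o^2 - 7*o - 10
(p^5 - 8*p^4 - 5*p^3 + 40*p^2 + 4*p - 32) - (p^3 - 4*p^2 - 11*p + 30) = p^5 - 8*p^4 - 6*p^3 + 44*p^2 + 15*p - 62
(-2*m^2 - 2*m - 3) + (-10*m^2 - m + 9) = -12*m^2 - 3*m + 6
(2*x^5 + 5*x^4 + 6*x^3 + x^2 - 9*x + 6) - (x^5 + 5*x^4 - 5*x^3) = x^5 + 11*x^3 + x^2 - 9*x + 6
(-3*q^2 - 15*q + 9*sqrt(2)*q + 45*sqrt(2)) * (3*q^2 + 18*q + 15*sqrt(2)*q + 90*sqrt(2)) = -9*q^4 - 99*q^3 - 18*sqrt(2)*q^3 - 198*sqrt(2)*q^2 - 540*sqrt(2)*q + 2970*q + 8100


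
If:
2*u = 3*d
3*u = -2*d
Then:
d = 0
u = 0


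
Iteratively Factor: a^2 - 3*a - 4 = (a - 4)*(a + 1)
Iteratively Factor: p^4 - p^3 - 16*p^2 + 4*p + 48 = (p + 2)*(p^3 - 3*p^2 - 10*p + 24) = (p - 4)*(p + 2)*(p^2 + p - 6) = (p - 4)*(p - 2)*(p + 2)*(p + 3)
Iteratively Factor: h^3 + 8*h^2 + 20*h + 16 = (h + 2)*(h^2 + 6*h + 8) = (h + 2)^2*(h + 4)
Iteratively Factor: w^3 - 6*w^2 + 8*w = (w - 4)*(w^2 - 2*w) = (w - 4)*(w - 2)*(w)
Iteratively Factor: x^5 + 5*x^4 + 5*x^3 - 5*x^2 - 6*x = (x + 1)*(x^4 + 4*x^3 + x^2 - 6*x) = (x + 1)*(x + 3)*(x^3 + x^2 - 2*x) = (x + 1)*(x + 2)*(x + 3)*(x^2 - x) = x*(x + 1)*(x + 2)*(x + 3)*(x - 1)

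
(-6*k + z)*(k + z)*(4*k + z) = -24*k^3 - 26*k^2*z - k*z^2 + z^3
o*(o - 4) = o^2 - 4*o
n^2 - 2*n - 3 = (n - 3)*(n + 1)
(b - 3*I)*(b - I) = b^2 - 4*I*b - 3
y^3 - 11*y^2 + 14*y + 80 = (y - 8)*(y - 5)*(y + 2)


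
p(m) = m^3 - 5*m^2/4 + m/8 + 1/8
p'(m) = 3*m^2 - 5*m/2 + 1/8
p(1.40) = 0.59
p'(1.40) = 2.50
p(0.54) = -0.01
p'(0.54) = -0.35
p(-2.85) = -33.53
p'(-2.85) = 31.62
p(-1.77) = -9.56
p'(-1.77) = 13.95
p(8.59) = 542.80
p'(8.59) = 200.01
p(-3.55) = -60.81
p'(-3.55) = 46.81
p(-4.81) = -140.68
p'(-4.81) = 81.56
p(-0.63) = -0.70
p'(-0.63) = 2.89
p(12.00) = 1549.62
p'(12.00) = 402.12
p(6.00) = 171.88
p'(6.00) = 93.12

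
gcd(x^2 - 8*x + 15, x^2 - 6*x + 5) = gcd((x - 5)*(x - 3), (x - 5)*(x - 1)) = x - 5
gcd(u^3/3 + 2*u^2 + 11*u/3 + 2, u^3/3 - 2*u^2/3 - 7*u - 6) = u^2 + 4*u + 3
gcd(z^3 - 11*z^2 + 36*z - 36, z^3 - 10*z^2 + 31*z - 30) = z^2 - 5*z + 6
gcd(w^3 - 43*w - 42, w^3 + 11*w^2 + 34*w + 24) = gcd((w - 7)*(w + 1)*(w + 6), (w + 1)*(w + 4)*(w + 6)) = w^2 + 7*w + 6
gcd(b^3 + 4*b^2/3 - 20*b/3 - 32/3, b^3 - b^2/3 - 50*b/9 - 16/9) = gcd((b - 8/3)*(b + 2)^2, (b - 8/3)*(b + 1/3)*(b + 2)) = b^2 - 2*b/3 - 16/3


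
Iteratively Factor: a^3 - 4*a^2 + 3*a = (a - 3)*(a^2 - a) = a*(a - 3)*(a - 1)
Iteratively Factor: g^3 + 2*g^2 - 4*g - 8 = (g - 2)*(g^2 + 4*g + 4) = (g - 2)*(g + 2)*(g + 2)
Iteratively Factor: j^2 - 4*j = (j - 4)*(j)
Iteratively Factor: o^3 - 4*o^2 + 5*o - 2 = (o - 1)*(o^2 - 3*o + 2) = (o - 1)^2*(o - 2)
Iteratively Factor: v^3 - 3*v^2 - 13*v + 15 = (v + 3)*(v^2 - 6*v + 5) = (v - 5)*(v + 3)*(v - 1)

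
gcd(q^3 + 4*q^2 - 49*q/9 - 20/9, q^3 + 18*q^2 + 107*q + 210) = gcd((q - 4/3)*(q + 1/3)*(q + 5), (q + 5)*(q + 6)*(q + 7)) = q + 5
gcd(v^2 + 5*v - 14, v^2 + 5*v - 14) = v^2 + 5*v - 14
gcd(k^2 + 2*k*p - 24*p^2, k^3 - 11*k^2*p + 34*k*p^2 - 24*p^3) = -k + 4*p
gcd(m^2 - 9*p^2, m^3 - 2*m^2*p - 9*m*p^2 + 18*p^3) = -m^2 + 9*p^2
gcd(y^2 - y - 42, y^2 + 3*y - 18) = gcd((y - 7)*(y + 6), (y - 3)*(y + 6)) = y + 6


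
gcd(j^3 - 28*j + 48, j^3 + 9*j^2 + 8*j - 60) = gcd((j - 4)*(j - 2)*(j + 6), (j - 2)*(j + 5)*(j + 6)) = j^2 + 4*j - 12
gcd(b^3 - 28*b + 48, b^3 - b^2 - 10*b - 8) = b - 4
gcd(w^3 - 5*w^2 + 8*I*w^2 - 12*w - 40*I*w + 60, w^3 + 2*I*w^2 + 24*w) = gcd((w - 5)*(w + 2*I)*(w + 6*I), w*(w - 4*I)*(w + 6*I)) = w + 6*I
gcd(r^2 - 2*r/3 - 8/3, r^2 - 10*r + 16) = r - 2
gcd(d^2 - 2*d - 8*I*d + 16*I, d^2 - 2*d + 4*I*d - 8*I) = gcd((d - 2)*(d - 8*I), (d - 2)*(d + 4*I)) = d - 2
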